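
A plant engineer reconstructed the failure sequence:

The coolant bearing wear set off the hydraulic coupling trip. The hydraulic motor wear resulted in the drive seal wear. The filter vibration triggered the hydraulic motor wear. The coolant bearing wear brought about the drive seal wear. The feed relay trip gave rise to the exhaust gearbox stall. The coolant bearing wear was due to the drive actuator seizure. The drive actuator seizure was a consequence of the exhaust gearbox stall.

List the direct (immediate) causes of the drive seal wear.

the coolant bearing wear, the hydraulic motor wear

Upstream contributors include the filter vibration, the feed relay trip, the exhaust gearbox stall, the drive actuator seizure, but only the coolant bearing wear, the hydraulic motor wear feed directly into the drive seal wear.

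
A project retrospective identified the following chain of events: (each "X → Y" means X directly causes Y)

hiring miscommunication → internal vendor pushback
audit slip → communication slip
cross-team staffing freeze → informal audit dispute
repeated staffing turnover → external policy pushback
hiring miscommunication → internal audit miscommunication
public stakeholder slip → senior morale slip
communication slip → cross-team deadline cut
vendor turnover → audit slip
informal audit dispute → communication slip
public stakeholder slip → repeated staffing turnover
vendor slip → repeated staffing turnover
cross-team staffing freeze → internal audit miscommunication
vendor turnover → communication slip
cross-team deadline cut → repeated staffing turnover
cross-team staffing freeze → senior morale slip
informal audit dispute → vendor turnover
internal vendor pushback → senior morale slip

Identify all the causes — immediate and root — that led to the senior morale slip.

Immediate causes of the senior morale slip: the cross-team staffing freeze, the public stakeholder slip, the internal vendor pushback.
Further upstream: the hiring miscommunication.

the cross-team staffing freeze, the hiring miscommunication, the internal vendor pushback, the public stakeholder slip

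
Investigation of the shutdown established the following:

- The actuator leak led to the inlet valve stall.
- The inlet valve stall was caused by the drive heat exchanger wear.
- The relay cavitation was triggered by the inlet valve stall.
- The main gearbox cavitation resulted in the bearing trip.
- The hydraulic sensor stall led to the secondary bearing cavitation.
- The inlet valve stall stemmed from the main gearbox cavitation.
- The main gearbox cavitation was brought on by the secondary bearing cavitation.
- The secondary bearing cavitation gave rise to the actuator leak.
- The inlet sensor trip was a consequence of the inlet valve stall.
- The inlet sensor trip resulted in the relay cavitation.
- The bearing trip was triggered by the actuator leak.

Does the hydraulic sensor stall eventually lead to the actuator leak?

There is a causal chain: the hydraulic sensor stall → the secondary bearing cavitation → the actuator leak.

Yes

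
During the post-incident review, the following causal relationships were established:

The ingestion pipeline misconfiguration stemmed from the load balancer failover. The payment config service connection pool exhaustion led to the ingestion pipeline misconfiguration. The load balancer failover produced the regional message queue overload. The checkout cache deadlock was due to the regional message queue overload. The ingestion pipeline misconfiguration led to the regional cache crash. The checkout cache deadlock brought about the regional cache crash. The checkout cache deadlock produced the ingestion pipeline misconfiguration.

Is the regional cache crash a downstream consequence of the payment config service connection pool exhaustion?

There is a causal chain: the payment config service connection pool exhaustion → the ingestion pipeline misconfiguration → the regional cache crash.

Yes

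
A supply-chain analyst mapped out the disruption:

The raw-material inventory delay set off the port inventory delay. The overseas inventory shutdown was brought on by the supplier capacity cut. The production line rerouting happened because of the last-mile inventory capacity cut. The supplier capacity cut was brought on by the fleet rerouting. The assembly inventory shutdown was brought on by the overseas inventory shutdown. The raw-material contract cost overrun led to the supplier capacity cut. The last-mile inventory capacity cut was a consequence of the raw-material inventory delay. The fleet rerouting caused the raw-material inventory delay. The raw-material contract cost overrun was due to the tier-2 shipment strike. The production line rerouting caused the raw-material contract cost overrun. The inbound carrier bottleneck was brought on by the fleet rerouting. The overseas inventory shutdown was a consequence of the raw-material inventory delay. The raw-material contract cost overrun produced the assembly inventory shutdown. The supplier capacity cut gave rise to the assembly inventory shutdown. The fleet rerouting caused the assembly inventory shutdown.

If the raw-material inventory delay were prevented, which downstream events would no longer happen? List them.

Downstream of the raw-material inventory delay: the last-mile inventory capacity cut, the production line rerouting, the raw-material contract cost overrun, the port inventory delay, the supplier capacity cut, the overseas inventory shutdown, the assembly inventory shutdown.
Of those, still caused via another path: the raw-material contract cost overrun, the supplier capacity cut, the overseas inventory shutdown, the assembly inventory shutdown.
The remainder have no surviving cause.

the last-mile inventory capacity cut, the port inventory delay, the production line rerouting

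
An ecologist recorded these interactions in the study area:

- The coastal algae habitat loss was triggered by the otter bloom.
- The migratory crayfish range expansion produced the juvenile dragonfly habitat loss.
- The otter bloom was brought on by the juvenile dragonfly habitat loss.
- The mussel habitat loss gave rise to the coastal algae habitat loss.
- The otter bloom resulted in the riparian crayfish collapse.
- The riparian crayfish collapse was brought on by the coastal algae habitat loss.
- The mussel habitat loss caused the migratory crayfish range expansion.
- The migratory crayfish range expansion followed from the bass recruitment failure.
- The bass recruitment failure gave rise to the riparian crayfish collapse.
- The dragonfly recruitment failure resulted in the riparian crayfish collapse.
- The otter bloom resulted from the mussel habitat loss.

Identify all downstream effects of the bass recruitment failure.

the coastal algae habitat loss, the juvenile dragonfly habitat loss, the migratory crayfish range expansion, the otter bloom, the riparian crayfish collapse

Direct effects: the migratory crayfish range expansion, the riparian crayfish collapse.
2 steps out: the juvenile dragonfly habitat loss.
3 steps out: the otter bloom.
4 steps out: the coastal algae habitat loss.
Not reachable from it: the mussel habitat loss, the dragonfly recruitment failure.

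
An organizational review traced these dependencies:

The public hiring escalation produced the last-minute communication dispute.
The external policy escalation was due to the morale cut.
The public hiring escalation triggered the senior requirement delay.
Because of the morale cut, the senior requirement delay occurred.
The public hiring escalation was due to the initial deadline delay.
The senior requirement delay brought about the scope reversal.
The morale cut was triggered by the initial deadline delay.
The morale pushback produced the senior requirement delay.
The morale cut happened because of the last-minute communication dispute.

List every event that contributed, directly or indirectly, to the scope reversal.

the initial deadline delay, the last-minute communication dispute, the morale cut, the morale pushback, the public hiring escalation, the senior requirement delay

Immediate cause of the scope reversal: the senior requirement delay.
Further upstream: the initial deadline delay, the public hiring escalation, the morale pushback, the last-minute communication dispute, the morale cut.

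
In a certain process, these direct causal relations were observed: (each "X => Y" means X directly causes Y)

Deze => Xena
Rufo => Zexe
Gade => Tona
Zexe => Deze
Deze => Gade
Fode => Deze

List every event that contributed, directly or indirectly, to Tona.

Deze, Fode, Gade, Rufo, Zexe

Immediate cause of Tona: Gade.
Further upstream: Fode, Rufo, Zexe, Deze.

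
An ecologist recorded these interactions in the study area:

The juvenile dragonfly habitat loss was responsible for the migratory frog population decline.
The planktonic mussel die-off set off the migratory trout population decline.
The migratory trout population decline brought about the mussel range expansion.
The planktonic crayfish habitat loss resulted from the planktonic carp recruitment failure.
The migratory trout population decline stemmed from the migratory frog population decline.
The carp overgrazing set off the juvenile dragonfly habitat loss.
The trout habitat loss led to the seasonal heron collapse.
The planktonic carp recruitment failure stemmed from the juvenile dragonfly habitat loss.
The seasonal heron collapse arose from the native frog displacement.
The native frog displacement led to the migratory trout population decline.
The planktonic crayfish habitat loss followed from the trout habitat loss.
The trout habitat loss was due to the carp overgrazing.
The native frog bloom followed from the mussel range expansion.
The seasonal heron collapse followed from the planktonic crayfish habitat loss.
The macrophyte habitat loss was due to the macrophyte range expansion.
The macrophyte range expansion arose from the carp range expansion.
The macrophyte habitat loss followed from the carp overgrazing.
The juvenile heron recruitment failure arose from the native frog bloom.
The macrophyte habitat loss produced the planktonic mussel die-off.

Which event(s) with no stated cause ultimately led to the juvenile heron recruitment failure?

the carp overgrazing, the carp range expansion, the native frog displacement

Tracing upstream from the juvenile heron recruitment failure: the juvenile heron recruitment failure ← the native frog bloom ← the mussel range expansion ← the migratory trout population decline ← the planktonic mussel die-off ← the macrophyte habitat loss ← the carp overgrazing.
A separate upstream branch: the juvenile heron recruitment failure ← the native frog bloom ← the mussel range expansion ← the migratory trout population decline ← the planktonic mussel die-off ← the macrophyte habitat loss ← the macrophyte range expansion ← the carp range expansion.
A separate upstream branch: the juvenile heron recruitment failure ← the native frog bloom ← the mussel range expansion ← the migratory trout population decline ← the native frog displacement.
Each of those chain origins has no stated cause.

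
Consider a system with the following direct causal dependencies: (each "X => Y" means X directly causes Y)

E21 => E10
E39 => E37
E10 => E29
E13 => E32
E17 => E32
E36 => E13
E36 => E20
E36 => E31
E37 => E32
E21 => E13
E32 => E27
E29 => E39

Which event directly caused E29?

Upstream contributors include E21, but only E10 feeds directly into E29.

E10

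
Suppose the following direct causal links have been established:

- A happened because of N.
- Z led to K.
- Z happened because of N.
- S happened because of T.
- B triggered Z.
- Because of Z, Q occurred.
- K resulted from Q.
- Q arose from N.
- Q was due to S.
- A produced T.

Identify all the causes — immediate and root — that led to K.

A, B, N, Q, S, T, Z

Immediate causes of K: Z, Q.
Further upstream: N, A, T, S, B.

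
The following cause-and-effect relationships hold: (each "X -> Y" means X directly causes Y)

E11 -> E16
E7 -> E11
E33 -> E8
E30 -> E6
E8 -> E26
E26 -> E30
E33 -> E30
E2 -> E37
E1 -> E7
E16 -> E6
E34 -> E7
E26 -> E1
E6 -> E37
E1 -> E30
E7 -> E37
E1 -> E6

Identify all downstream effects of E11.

Direct effects: E16.
2 steps out: E6.
3 steps out: E37.
Not reachable from it: E33, E34, E8, E26, E1, E7, E2, E30.

E16, E37, E6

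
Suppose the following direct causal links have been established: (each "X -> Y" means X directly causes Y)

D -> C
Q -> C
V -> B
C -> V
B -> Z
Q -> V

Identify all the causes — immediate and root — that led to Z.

Immediate cause of Z: B.
Further upstream: Q, C, V, D.

B, C, D, Q, V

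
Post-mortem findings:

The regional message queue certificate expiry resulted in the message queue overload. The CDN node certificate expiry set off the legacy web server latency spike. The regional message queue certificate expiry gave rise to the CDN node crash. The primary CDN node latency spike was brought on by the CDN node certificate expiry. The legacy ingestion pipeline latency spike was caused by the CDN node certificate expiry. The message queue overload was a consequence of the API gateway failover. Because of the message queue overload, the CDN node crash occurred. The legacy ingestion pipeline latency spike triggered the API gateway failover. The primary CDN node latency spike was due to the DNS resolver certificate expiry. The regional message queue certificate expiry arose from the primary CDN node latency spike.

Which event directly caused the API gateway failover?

the legacy ingestion pipeline latency spike

Upstream contributors include the CDN node certificate expiry, but only the legacy ingestion pipeline latency spike feeds directly into the API gateway failover.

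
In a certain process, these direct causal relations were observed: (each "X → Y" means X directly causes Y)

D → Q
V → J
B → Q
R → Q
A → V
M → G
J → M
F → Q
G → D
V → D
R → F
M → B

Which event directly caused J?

V

Upstream contributors include A, but only V feeds directly into J.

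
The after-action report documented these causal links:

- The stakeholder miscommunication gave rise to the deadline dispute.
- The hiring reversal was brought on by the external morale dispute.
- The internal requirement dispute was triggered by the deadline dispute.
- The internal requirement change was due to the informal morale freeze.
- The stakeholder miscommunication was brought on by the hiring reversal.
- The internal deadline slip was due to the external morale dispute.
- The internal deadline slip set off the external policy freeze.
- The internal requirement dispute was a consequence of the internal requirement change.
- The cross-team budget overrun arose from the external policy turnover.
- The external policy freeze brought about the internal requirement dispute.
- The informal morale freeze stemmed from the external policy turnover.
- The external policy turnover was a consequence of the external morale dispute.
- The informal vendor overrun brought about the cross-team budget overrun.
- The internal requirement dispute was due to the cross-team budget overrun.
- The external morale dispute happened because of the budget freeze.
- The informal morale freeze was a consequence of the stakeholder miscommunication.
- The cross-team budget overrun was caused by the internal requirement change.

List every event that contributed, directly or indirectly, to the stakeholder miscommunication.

the budget freeze, the external morale dispute, the hiring reversal

Immediate cause of the stakeholder miscommunication: the hiring reversal.
Further upstream: the budget freeze, the external morale dispute.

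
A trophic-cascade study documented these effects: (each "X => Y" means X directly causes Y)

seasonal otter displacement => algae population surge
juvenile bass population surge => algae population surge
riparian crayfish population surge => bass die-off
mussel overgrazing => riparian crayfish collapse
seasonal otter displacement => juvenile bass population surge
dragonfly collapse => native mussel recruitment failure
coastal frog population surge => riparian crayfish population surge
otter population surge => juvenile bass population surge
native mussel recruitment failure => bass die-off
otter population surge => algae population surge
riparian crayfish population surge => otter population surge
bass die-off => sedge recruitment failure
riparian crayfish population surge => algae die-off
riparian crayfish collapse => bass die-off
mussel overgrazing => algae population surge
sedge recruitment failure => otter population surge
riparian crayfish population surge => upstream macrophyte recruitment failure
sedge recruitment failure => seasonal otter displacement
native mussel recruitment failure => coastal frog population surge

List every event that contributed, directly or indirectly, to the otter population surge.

the bass die-off, the coastal frog population surge, the dragonfly collapse, the mussel overgrazing, the native mussel recruitment failure, the riparian crayfish collapse, the riparian crayfish population surge, the sedge recruitment failure

Immediate causes of the otter population surge: the riparian crayfish population surge, the sedge recruitment failure.
Further upstream: the mussel overgrazing, the dragonfly collapse, the native mussel recruitment failure, the riparian crayfish collapse, the coastal frog population surge, the bass die-off.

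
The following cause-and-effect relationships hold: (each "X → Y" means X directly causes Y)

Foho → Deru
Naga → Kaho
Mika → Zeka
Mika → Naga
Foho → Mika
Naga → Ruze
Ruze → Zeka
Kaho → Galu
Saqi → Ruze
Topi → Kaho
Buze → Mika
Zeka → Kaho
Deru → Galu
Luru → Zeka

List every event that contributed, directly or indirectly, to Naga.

Immediate cause of Naga: Mika.
Further upstream: Foho, Buze.

Buze, Foho, Mika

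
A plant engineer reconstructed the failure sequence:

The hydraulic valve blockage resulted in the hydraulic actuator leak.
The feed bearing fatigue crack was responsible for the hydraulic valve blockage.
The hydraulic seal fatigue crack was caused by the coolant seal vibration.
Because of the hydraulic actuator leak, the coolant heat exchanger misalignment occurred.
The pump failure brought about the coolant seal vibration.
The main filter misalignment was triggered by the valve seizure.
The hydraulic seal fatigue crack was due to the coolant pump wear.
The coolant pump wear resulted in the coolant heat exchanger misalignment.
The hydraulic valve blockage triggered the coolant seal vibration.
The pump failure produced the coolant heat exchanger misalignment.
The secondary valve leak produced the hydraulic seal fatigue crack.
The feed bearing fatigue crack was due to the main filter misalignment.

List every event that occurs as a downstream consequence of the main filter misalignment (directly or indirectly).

Direct effects: the feed bearing fatigue crack.
2 steps out: the hydraulic valve blockage.
3 steps out: the hydraulic actuator leak, the coolant seal vibration.
4 steps out: the coolant heat exchanger misalignment, the hydraulic seal fatigue crack.
Not reachable from it: the valve seizure, the secondary valve leak, the coolant pump wear, the pump failure.

the coolant heat exchanger misalignment, the coolant seal vibration, the feed bearing fatigue crack, the hydraulic actuator leak, the hydraulic seal fatigue crack, the hydraulic valve blockage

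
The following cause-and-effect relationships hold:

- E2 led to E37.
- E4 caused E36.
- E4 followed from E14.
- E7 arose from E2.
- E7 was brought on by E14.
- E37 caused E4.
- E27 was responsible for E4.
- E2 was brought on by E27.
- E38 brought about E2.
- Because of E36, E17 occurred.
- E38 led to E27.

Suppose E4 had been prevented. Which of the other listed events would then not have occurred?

Downstream of E4: E36, E17.

E17, E36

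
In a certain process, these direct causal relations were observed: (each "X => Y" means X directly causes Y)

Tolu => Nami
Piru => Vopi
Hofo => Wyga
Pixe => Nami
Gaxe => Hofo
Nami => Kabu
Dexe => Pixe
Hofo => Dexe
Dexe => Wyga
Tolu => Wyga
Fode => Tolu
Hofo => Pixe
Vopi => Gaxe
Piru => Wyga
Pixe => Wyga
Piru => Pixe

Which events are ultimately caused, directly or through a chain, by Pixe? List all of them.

Kabu, Nami, Wyga

Direct effects: Wyga, Nami.
2 steps out: Kabu.
Not reachable from it: Piru, Vopi, Fode, Gaxe, Hofo, Dexe, Tolu.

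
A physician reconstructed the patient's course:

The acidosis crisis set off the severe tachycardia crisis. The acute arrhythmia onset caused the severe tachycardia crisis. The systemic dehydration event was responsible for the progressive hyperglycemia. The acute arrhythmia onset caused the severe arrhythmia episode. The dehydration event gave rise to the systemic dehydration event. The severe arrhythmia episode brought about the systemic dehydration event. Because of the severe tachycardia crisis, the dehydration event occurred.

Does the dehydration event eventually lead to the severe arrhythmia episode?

No

The dehydration event leads to the systemic dehydration event, the progressive hyperglycemia; the severe arrhythmia episode is not among them.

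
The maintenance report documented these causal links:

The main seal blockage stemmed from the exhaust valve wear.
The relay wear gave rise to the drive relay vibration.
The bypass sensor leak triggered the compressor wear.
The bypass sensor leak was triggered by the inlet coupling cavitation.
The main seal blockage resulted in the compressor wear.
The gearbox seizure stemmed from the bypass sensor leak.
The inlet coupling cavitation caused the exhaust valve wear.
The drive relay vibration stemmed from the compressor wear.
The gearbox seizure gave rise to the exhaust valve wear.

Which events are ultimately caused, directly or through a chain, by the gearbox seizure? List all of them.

the compressor wear, the drive relay vibration, the exhaust valve wear, the main seal blockage

Direct effects: the exhaust valve wear.
2 steps out: the main seal blockage.
3 steps out: the compressor wear.
4 steps out: the drive relay vibration.
Not reachable from it: the inlet coupling cavitation, the bypass sensor leak, the relay wear.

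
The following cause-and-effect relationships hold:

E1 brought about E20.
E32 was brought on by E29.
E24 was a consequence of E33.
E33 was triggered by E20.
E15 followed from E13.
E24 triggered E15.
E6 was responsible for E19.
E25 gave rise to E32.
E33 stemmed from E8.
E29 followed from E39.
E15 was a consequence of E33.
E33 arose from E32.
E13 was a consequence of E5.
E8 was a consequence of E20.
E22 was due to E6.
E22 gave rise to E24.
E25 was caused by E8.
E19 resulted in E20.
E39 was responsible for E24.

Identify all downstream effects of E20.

Direct effects: E8, E33.
2 steps out: E25, E24, E15.
3 steps out: E32.
Not reachable from it: E5, E39, E1, E6, E29, E19, E22, E13.

E15, E24, E25, E32, E33, E8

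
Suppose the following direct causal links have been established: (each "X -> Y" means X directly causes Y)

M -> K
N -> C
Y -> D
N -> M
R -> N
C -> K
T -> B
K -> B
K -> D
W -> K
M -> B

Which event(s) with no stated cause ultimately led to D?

R, W, Y

Tracing upstream from D: D ← K ← M ← N ← R.
A separate upstream branch: D ← K ← W.
A separate upstream branch: D ← Y.
Each of those chain origins has no stated cause.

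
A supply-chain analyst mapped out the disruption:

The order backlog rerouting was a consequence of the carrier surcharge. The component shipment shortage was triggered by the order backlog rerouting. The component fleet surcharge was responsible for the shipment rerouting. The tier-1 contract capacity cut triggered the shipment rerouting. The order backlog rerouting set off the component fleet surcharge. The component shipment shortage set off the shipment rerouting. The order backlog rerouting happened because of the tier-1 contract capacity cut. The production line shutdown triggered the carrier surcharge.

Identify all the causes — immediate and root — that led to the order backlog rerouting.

Immediate causes of the order backlog rerouting: the tier-1 contract capacity cut, the carrier surcharge.
Further upstream: the production line shutdown.

the carrier surcharge, the production line shutdown, the tier-1 contract capacity cut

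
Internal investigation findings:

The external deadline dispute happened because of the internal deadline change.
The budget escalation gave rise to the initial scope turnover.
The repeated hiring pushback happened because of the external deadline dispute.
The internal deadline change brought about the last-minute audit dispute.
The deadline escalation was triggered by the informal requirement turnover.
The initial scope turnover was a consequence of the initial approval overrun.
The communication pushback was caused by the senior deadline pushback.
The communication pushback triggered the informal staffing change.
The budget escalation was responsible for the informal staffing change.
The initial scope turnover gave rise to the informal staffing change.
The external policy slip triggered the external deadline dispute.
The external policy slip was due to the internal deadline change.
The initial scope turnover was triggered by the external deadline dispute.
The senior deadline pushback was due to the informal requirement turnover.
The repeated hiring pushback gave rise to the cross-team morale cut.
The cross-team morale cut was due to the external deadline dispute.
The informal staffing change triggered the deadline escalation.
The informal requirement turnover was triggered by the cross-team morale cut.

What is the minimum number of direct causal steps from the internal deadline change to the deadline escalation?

4

Shortest chain: the internal deadline change → the external deadline dispute → the cross-team morale cut → the informal requirement turnover → the deadline escalation.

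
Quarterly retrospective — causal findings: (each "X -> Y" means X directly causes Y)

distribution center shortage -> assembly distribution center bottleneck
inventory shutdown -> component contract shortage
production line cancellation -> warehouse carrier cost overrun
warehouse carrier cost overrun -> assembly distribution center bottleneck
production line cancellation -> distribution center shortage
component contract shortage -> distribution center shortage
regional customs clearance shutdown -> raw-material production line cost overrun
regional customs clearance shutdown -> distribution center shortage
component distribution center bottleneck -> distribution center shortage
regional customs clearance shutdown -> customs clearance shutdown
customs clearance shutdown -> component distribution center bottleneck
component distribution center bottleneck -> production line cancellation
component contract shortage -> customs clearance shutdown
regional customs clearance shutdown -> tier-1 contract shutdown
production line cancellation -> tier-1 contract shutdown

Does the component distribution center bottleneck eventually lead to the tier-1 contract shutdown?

Yes

There is a causal chain: the component distribution center bottleneck → the production line cancellation → the tier-1 contract shutdown.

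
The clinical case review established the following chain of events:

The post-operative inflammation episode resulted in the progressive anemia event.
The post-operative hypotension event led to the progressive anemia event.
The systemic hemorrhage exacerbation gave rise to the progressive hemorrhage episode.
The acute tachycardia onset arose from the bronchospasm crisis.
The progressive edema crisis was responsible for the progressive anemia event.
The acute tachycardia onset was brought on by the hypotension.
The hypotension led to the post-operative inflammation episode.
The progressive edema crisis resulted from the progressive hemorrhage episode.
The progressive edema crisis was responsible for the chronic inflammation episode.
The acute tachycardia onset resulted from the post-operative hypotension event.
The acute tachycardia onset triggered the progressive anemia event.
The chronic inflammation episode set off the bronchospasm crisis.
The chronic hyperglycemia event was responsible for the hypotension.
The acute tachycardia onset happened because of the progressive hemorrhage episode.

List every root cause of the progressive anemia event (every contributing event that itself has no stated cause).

Tracing upstream from the progressive anemia event: the progressive anemia event ← the post-operative inflammation episode ← the hypotension ← the chronic hyperglycemia event.
A separate upstream branch: the progressive anemia event ← the progressive edema crisis ← the progressive hemorrhage episode ← the systemic hemorrhage exacerbation.
A separate upstream branch: the progressive anemia event ← the post-operative hypotension event.
Each of those chain origins has no stated cause.

the chronic hyperglycemia event, the post-operative hypotension event, the systemic hemorrhage exacerbation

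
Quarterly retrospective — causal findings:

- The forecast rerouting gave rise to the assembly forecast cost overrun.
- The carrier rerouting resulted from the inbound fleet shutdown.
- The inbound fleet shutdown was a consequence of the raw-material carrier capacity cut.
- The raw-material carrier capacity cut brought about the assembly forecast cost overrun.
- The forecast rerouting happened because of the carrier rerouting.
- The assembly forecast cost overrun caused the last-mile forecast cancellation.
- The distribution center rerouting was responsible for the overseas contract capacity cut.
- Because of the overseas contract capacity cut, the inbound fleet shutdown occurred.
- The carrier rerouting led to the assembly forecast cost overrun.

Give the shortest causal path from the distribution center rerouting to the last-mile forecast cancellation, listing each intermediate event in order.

the distribution center rerouting → the overseas contract capacity cut → the inbound fleet shutdown → the carrier rerouting → the assembly forecast cost overrun → the last-mile forecast cancellation

the distribution center rerouting → the overseas contract capacity cut
the overseas contract capacity cut → the inbound fleet shutdown
the inbound fleet shutdown → the carrier rerouting
the carrier rerouting → the assembly forecast cost overrun
the assembly forecast cost overrun → the last-mile forecast cancellation
Length: 5 steps.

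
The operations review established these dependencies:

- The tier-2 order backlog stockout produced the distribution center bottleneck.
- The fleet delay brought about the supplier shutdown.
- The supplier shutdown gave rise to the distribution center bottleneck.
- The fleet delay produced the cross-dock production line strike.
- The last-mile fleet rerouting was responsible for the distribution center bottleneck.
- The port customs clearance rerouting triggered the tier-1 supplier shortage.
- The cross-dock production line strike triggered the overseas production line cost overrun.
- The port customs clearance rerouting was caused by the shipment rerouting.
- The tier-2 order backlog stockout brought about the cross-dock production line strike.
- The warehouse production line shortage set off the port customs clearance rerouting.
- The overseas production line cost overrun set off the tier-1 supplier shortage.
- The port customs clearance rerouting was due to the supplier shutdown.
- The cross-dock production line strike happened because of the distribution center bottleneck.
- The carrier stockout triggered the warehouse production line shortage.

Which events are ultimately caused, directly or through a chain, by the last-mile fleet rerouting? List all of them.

the cross-dock production line strike, the distribution center bottleneck, the overseas production line cost overrun, the tier-1 supplier shortage

Direct effects: the distribution center bottleneck.
2 steps out: the cross-dock production line strike.
3 steps out: the overseas production line cost overrun.
4 steps out: the tier-1 supplier shortage.
Not reachable from it: the fleet delay, the tier-2 order backlog stockout, the supplier shutdown, the carrier stockout, the warehouse production line shortage, the shipment rerouting, the port customs clearance rerouting.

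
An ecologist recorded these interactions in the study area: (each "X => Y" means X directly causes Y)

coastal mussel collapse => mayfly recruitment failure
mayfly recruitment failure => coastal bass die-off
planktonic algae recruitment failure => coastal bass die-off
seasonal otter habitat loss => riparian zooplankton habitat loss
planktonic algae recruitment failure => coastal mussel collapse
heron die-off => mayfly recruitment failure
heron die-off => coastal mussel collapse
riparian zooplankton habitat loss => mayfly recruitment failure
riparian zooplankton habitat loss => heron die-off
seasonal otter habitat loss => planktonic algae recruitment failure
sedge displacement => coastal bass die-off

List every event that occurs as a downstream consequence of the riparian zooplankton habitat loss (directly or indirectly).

the coastal bass die-off, the coastal mussel collapse, the heron die-off, the mayfly recruitment failure

Direct effects: the heron die-off, the mayfly recruitment failure.
2 steps out: the coastal mussel collapse, the coastal bass die-off.
Not reachable from it: the seasonal otter habitat loss, the planktonic algae recruitment failure, the sedge displacement.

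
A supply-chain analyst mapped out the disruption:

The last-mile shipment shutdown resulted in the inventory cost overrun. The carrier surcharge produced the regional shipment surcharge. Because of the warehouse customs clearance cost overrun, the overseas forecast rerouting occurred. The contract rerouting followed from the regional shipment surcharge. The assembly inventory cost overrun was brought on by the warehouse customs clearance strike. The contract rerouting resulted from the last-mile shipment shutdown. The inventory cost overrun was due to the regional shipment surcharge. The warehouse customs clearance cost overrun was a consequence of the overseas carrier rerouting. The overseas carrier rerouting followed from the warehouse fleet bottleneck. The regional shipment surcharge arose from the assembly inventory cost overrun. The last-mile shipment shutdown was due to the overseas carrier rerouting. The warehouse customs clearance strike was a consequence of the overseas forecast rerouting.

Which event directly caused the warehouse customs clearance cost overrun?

the overseas carrier rerouting

Upstream contributors include the warehouse fleet bottleneck, but only the overseas carrier rerouting feeds directly into the warehouse customs clearance cost overrun.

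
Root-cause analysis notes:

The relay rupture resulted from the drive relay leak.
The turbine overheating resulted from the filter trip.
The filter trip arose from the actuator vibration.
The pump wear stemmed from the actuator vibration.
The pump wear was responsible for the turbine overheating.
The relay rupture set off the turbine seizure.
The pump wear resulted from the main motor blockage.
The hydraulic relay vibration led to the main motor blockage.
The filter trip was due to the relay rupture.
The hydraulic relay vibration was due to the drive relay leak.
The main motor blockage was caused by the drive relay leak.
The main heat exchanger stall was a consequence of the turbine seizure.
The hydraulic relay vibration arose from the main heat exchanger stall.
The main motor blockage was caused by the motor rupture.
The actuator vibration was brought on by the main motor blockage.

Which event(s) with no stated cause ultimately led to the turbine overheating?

the drive relay leak, the motor rupture

Tracing upstream from the turbine overheating: the turbine overheating ← the filter trip ← the relay rupture ← the drive relay leak.
A separate upstream branch: the turbine overheating ← the pump wear ← the main motor blockage ← the motor rupture.
Each of those chain origins has no stated cause.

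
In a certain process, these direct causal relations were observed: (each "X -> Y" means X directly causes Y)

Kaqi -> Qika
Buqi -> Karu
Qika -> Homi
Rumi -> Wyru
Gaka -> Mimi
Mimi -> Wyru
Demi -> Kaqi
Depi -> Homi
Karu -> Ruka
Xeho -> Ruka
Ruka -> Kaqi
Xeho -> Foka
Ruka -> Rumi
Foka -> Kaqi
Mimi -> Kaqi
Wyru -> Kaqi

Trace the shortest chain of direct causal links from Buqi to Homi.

Buqi → Karu → Ruka → Kaqi → Qika → Homi

Buqi → Karu
Karu → Ruka
Ruka → Kaqi
Kaqi → Qika
Qika → Homi
Length: 5 steps.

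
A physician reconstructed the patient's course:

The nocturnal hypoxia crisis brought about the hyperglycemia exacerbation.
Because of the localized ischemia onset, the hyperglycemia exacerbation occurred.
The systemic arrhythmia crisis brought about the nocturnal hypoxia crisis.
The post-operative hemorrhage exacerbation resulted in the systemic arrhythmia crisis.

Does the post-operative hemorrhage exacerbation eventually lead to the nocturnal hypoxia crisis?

There is a causal chain: the post-operative hemorrhage exacerbation → the systemic arrhythmia crisis → the nocturnal hypoxia crisis.

Yes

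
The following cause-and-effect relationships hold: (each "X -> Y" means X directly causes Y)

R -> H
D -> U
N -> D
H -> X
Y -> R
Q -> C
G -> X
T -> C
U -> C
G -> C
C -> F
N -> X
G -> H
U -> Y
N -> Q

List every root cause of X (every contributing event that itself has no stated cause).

G, N

Tracing upstream from X: X ← N.
A separate upstream branch: X ← G.
Each of those chain origins has no stated cause.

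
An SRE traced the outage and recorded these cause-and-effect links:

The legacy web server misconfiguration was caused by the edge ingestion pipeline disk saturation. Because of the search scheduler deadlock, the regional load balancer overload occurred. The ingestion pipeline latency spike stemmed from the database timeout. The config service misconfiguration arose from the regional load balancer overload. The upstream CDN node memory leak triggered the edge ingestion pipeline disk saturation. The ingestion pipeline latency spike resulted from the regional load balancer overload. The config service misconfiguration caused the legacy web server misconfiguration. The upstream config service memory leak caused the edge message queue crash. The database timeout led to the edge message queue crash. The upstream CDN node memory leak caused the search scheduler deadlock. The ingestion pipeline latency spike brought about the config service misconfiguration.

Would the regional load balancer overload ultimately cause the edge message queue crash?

No

The regional load balancer overload leads to the ingestion pipeline latency spike, the config service misconfiguration, the legacy web server misconfiguration; the edge message queue crash is not among them.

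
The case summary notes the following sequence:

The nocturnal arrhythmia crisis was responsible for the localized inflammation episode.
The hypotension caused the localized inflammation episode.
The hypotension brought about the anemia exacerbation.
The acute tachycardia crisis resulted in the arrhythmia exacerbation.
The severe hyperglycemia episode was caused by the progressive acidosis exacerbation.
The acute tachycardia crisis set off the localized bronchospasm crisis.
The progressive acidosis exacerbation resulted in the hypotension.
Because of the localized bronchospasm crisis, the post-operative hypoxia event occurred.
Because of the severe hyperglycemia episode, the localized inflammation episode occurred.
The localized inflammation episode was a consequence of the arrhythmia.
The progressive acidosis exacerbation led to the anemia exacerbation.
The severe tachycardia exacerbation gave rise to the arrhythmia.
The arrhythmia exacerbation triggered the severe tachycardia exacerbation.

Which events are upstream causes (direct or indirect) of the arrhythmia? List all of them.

the acute tachycardia crisis, the arrhythmia exacerbation, the severe tachycardia exacerbation

Immediate cause of the arrhythmia: the severe tachycardia exacerbation.
Further upstream: the acute tachycardia crisis, the arrhythmia exacerbation.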